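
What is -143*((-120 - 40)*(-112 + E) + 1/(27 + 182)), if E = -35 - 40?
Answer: -81292653/19 ≈ -4.2786e+6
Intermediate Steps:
E = -75
-143*((-120 - 40)*(-112 + E) + 1/(27 + 182)) = -143*((-120 - 40)*(-112 - 75) + 1/(27 + 182)) = -143*(-160*(-187) + 1/209) = -143*(29920 + 1/209) = -143*6253281/209 = -81292653/19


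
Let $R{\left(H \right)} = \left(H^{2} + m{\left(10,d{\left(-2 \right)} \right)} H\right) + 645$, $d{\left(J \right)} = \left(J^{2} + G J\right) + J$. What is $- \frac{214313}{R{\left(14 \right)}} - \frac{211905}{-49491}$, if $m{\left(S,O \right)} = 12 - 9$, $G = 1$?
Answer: $- \frac{1157716952}{4855617} \approx -238.43$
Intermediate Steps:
$d{\left(J \right)} = J^{2} + 2 J$ ($d{\left(J \right)} = \left(J^{2} + 1 J\right) + J = \left(J^{2} + J\right) + J = \left(J + J^{2}\right) + J = J^{2} + 2 J$)
$m{\left(S,O \right)} = 3$
$R{\left(H \right)} = 645 + H^{2} + 3 H$ ($R{\left(H \right)} = \left(H^{2} + 3 H\right) + 645 = 645 + H^{2} + 3 H$)
$- \frac{214313}{R{\left(14 \right)}} - \frac{211905}{-49491} = - \frac{214313}{645 + 14^{2} + 3 \cdot 14} - \frac{211905}{-49491} = - \frac{214313}{645 + 196 + 42} - - \frac{23545}{5499} = - \frac{214313}{883} + \frac{23545}{5499} = - \frac{1157716952}{4855617}$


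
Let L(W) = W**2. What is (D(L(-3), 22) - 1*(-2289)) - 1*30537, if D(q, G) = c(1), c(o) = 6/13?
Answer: -367218/13 ≈ -28248.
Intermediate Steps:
c(o) = 6/13 (c(o) = 6*(1/13) = 6/13)
D(q, G) = 6/13
(D(L(-3), 22) - 1*(-2289)) - 1*30537 = (6/13 - 1*(-2289)) - 1*30537 = (6/13 + 2289) - 30537 = 29763/13 - 30537 = -367218/13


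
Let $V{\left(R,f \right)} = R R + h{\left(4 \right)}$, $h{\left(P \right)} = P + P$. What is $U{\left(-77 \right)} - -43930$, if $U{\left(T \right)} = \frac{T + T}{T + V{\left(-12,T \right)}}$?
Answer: $\frac{3294596}{75} \approx 43928.0$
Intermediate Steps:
$h{\left(P \right)} = 2 P$
$V{\left(R,f \right)} = 8 + R^{2}$ ($V{\left(R,f \right)} = R R + 2 \cdot 4 = R^{2} + 8 = 8 + R^{2}$)
$U{\left(T \right)} = \frac{2 T}{152 + T}$ ($U{\left(T \right)} = \frac{T + T}{T + \left(8 + \left(-12\right)^{2}\right)} = \frac{2 T}{T + \left(8 + 144\right)} = \frac{2 T}{T + 152} = \frac{2 T}{152 + T}$)
$U{\left(-77 \right)} - -43930 = 2 \left(-77\right) \frac{1}{152 - 77} - -43930 = 2 \left(-77\right) \frac{1}{75} + 43930 = - \frac{154}{75} + 43930 = \frac{3294596}{75}$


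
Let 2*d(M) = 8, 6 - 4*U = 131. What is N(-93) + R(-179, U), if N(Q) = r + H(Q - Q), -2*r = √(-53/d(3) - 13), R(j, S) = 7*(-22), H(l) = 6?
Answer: -148 - I*√105/4 ≈ -148.0 - 2.5617*I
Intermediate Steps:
U = -125/4 (U = 3/2 - ¼*131 = 3/2 - 131/4 = -125/4 ≈ -31.250)
d(M) = 4 (d(M) = (½)*8 = 4)
R(j, S) = -154
r = -I*√105/4 (r = -√(-53/4 - 13)/2 = -I*√105/4 ≈ -2.5617*I)
N(Q) = 6 - I*√105/4 (N(Q) = -I*√105/4 + 6 = 6 - I*√105/4)
N(-93) + R(-179, U) = (6 - I*√105/4) - 154 = -148 - I*√105/4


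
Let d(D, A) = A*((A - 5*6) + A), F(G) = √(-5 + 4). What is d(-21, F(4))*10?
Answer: 20*I*(-15 + I) ≈ -20.0 - 300.0*I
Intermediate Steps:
F(G) = I (F(G) = √(-1) = I)
d(D, A) = A*(-30 + 2*A) (d(D, A) = A*((A - 30) + A) = A*((-30 + A) + A) = A*(-30 + 2*A))
d(-21, F(4))*10 = (2*I*(-15 + I))*10 = 20*I*(-15 + I)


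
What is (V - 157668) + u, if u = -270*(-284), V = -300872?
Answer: -381860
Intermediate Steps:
u = 76680
(V - 157668) + u = (-300872 - 157668) + 76680 = -458540 + 76680 = -381860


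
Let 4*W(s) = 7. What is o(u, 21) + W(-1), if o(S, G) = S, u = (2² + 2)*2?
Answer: 55/4 ≈ 13.750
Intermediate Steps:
W(s) = 7/4 (W(s) = (¼)*7 = 7/4)
u = 12 (u = (4 + 2)*2 = 6*2 = 12)
o(u, 21) + W(-1) = 12 + 7/4 = 55/4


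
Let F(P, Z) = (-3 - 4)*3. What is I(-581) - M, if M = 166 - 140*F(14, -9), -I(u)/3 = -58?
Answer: -2932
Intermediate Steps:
F(P, Z) = -21 (F(P, Z) = -7*3 = -21)
I(u) = 174 (I(u) = -3*(-58) = 174)
M = 3106 (M = 166 - 140*(-21) = 166 + 2940 = 3106)
I(-581) - M = 174 - 1*3106 = 174 - 3106 = -2932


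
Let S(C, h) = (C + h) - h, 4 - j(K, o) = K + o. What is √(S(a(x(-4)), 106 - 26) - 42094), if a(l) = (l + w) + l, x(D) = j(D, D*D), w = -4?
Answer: I*√42114 ≈ 205.22*I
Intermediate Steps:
j(K, o) = 4 - K - o (j(K, o) = 4 - (K + o) = 4 + (-K - o) = 4 - K - o)
x(D) = 4 - D - D² (x(D) = 4 - D - D*D = 4 - D - D²)
a(l) = -4 + 2*l (a(l) = (l - 4) + l = (-4 + l) + l = -4 + 2*l)
S(C, h) = C
√(S(a(x(-4)), 106 - 26) - 42094) = √((-4 + 2*(4 - 1*(-4) - 1*(-4)²)) - 42094) = √((-4 + 2*(4 + 4 - 1*16)) - 42094) = √((-4 + 2*(4 + 4 - 16)) - 42094) = √((-4 + 2*(-8)) - 42094) = √((-4 - 16) - 42094) = √(-20 - 42094) = √(-42114) = I*√42114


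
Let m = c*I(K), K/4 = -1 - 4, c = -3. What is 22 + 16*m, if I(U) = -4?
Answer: 214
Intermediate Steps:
K = -20 (K = 4*(-1 - 4) = 4*(-5) = -20)
m = 12 (m = -3*(-4) = 12)
22 + 16*m = 22 + 16*12 = 22 + 192 = 214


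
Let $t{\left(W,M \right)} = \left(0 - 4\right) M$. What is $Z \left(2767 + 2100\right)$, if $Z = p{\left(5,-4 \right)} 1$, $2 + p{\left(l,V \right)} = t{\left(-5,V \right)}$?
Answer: $68138$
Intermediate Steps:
$t{\left(W,M \right)} = - 4 M$
$p{\left(l,V \right)} = -2 - 4 V$
$Z = 14$ ($Z = \left(-2 - -16\right) 1 = \left(-2 + 16\right) 1 = 14 \cdot 1 = 14$)
$Z \left(2767 + 2100\right) = 14 \left(2767 + 2100\right) = 14 \cdot 4867 = 68138$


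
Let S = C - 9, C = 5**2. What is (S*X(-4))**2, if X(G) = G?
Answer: 4096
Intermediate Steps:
C = 25
S = 16 (S = 25 - 9 = 16)
(S*X(-4))**2 = (16*(-4))**2 = (-64)**2 = 4096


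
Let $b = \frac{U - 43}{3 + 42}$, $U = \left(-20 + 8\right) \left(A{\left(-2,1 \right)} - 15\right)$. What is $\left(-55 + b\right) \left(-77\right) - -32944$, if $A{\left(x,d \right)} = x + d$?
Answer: $\frac{1661582}{45} \approx 36924.0$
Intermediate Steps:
$A{\left(x,d \right)} = d + x$
$U = 192$ ($U = \left(-20 + 8\right) \left(\left(1 - 2\right) - 15\right) = - 12 \left(-1 - 15\right) = \left(-12\right) \left(-16\right) = 192$)
$b = \frac{149}{45}$ ($b = \frac{192 - 43}{3 + 42} = \frac{149}{45} \approx 3.3111$)
$\left(-55 + b\right) \left(-77\right) - -32944 = \left(-55 + \frac{149}{45}\right) \left(-77\right) - -32944 = \left(- \frac{2326}{45}\right) \left(-77\right) + 32944 = \frac{179102}{45} + 32944 = \frac{1661582}{45}$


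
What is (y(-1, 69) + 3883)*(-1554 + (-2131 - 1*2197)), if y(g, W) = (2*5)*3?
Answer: -23016266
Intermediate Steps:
y(g, W) = 30 (y(g, W) = 10*3 = 30)
(y(-1, 69) + 3883)*(-1554 + (-2131 - 1*2197)) = (30 + 3883)*(-1554 + (-2131 - 1*2197)) = 3913*(-1554 + (-2131 - 2197)) = 3913*(-1554 - 4328) = 3913*(-5882) = -23016266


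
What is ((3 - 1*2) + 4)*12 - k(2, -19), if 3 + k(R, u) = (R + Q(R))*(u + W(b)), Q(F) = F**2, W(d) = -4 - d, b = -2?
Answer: 189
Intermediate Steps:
k(R, u) = -3 + (-2 + u)*(R + R**2) (k(R, u) = -3 + (R + R**2)*(u + (-4 - 1*(-2))) = -3 + (R + R**2)*(u + (-4 + 2)) = -3 + (R + R**2)*(u - 2) = -3 + (R + R**2)*(-2 + u) = -3 + (-2 + u)*(R + R**2))
((3 - 1*2) + 4)*12 - k(2, -19) = ((3 - 1*2) + 4)*12 - (-3 - 2*2 - 2*2**2 + 2*(-19) - 19*2**2) = ((3 - 2) + 4)*12 - (-3 - 4 - 2*4 - 38 - 19*4) = (1 + 4)*12 - (-3 - 4 - 8 - 38 - 76) = 5*12 - 1*(-129) = 60 + 129 = 189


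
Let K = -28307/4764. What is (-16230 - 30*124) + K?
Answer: -95070107/4764 ≈ -19956.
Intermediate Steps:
K = -28307/4764 (K = -28307*1/4764 = -28307/4764 ≈ -5.9419)
(-16230 - 30*124) + K = (-16230 - 30*124) - 28307/4764 = (-16230 - 3720) - 28307/4764 = -19950 - 28307/4764 = -95070107/4764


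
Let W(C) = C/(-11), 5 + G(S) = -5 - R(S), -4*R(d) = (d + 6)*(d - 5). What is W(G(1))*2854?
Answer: 48518/11 ≈ 4410.7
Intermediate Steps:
R(d) = -(-5 + d)*(6 + d)/4 (R(d) = -(d + 6)*(d - 5)/4 = -(6 + d)*(-5 + d)/4 = -(-5 + d)*(6 + d)/4)
G(S) = -35/2 + S/4 + S²/4 (G(S) = -5 + (-5 - (15/2 - S/4 - S²/4)) = -5 + (-5 + (-15/2 + S/4 + S²/4)) = -5 + (-25/2 + S/4 + S²/4) = -35/2 + S/4 + S²/4)
W(C) = -C/11 (W(C) = C*(-1/11) = -C/11)
W(G(1))*2854 = -(-35/2 + (¼)*1 + (¼)*1²)/11*2854 = -(-35/2 + ¼ + (¼)*1)/11*2854 = -(-35/2 + ¼ + ¼)/11*2854 = -1/11*(-17)*2854 = (17/11)*2854 = 48518/11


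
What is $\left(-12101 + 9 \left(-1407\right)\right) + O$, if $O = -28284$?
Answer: $-53048$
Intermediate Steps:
$\left(-12101 + 9 \left(-1407\right)\right) + O = \left(-12101 + 9 \left(-1407\right)\right) - 28284 = \left(-12101 - 12663\right) - 28284 = -24764 - 28284 = -53048$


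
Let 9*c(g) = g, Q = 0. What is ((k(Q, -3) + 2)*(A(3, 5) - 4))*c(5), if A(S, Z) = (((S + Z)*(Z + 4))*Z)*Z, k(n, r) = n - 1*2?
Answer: 0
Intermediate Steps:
k(n, r) = -2 + n (k(n, r) = n - 2 = -2 + n)
A(S, Z) = Z²*(4 + Z)*(S + Z) (A(S, Z) = (((S + Z)*(4 + Z))*Z)*Z = (((4 + Z)*(S + Z))*Z)*Z = (Z*(4 + Z)*(S + Z))*Z = Z²*(4 + Z)*(S + Z))
c(g) = g/9
((k(Q, -3) + 2)*(A(3, 5) - 4))*c(5) = (((-2 + 0) + 2)*(5²*(5² + 4*3 + 4*5 + 3*5) - 4))*((⅑)*5) = ((-2 + 2)*(25*(25 + 12 + 20 + 15) - 4))*(5/9) = (0*(25*72 - 4))*(5/9) = (0*(1800 - 4))*(5/9) = (0*1796)*(5/9) = 0*(5/9) = 0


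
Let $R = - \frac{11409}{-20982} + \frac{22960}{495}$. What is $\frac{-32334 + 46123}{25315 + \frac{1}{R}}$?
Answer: $\frac{448045218605}{822559595081} \approx 0.5447$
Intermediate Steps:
$R = \frac{32492945}{692406}$ ($R = \left(-11409\right) \left(- \frac{1}{20982}\right) + 22960 \cdot \frac{1}{495} = \frac{3803}{6994} + \frac{4592}{99} = \frac{32492945}{692406} \approx 46.928$)
$\frac{-32334 + 46123}{25315 + \frac{1}{R}} = \frac{-32334 + 46123}{25315 + \frac{1}{\frac{32492945}{692406}}} = \frac{13789}{25315 + \frac{692406}{32492945}} = \frac{13789}{\frac{822559595081}{32492945}} = 13789 \cdot \frac{32492945}{822559595081} = \frac{448045218605}{822559595081}$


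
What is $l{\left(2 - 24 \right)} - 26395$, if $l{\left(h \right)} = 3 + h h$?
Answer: $-25908$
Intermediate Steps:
$l{\left(h \right)} = 3 + h^{2}$
$l{\left(2 - 24 \right)} - 26395 = \left(3 + \left(2 - 24\right)^{2}\right) - 26395 = \left(3 + \left(-22\right)^{2}\right) - 26395 = \left(3 + 484\right) - 26395 = 487 - 26395 = -25908$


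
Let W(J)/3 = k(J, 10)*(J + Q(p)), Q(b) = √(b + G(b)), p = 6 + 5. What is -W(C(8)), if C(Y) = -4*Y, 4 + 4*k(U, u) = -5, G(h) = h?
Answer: -216 + 27*√22/4 ≈ -184.34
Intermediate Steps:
k(U, u) = -9/4 (k(U, u) = -1 + (¼)*(-5) = -1 - 5/4 = -9/4)
p = 11
Q(b) = √2*√b (Q(b) = √(b + b) = √(2*b) = √2*√b)
W(J) = -27*J/4 - 27*√22/4 (W(J) = 3*(-9*(J + √2*√11)/4) = 3*(-9*(J + √22)/4) = 3*(-9*J/4 - 9*√22/4) = -27*J/4 - 27*√22/4)
-W(C(8)) = -(-(-27)*8 - 27*√22/4) = -(-27/4*(-32) - 27*√22/4) = -(216 - 27*√22/4) = -216 + 27*√22/4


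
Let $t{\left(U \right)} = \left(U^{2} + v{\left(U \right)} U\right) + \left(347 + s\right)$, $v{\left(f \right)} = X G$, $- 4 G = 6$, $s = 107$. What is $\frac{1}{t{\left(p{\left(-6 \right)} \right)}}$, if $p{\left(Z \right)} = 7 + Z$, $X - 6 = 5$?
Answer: $\frac{2}{877} \approx 0.0022805$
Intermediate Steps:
$X = 11$ ($X = 6 + 5 = 11$)
$G = - \frac{3}{2}$ ($G = \left(- \frac{1}{4}\right) 6 = - \frac{3}{2} \approx -1.5$)
$v{\left(f \right)} = - \frac{33}{2}$ ($v{\left(f \right)} = 11 \left(- \frac{3}{2}\right) = - \frac{33}{2}$)
$t{\left(U \right)} = 454 + U^{2} - \frac{33 U}{2}$ ($t{\left(U \right)} = \left(U^{2} - \frac{33 U}{2}\right) + \left(347 + 107\right) = \left(U^{2} - \frac{33 U}{2}\right) + 454 = 454 + U^{2} - \frac{33 U}{2}$)
$\frac{1}{t{\left(p{\left(-6 \right)} \right)}} = \frac{1}{454 + \left(7 - 6\right)^{2} - \frac{33 \left(7 - 6\right)}{2}} = \frac{1}{454 + 1^{2} - \frac{33}{2}} = \frac{1}{454 + 1 - \frac{33}{2}} = \frac{1}{\frac{877}{2}} = \frac{2}{877}$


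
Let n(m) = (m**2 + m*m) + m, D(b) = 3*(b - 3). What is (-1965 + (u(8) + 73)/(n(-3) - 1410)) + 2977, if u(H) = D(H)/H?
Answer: 11293321/11160 ≈ 1011.9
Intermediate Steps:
D(b) = -9 + 3*b (D(b) = 3*(-3 + b) = -9 + 3*b)
u(H) = (-9 + 3*H)/H
n(m) = m + 2*m**2 (n(m) = (m**2 + m**2) + m = 2*m**2 + m = m + 2*m**2)
(-1965 + (u(8) + 73)/(n(-3) - 1410)) + 2977 = (-1965 + ((3 - 9/8) + 73)/(-3*(1 + 2*(-3)) - 1410)) + 2977 = (-1965 + ((3 - 9*1/8) + 73)/(-3*(1 - 6) - 1410)) + 2977 = (-1965 + ((3 - 9/8) + 73)/(-3*(-5) - 1410)) + 2977 = (-1965 + (15/8 + 73)/(15 - 1410)) + 2977 = (-1965 + (599/8)/(-1395)) + 2977 = (-1965 + (599/8)*(-1/1395)) + 2977 = (-1965 - 599/11160) + 2977 = -21929999/11160 + 2977 = 11293321/11160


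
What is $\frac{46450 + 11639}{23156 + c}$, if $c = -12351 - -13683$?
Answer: $\frac{58089}{24488} \approx 2.3721$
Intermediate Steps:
$c = 1332$ ($c = -12351 + 13683 = 1332$)
$\frac{46450 + 11639}{23156 + c} = \frac{46450 + 11639}{23156 + 1332} = \frac{58089}{24488}$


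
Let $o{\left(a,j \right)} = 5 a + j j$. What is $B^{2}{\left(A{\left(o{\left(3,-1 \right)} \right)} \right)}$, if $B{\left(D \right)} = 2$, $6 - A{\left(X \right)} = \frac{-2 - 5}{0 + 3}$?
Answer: $4$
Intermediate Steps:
$o{\left(a,j \right)} = j^{2} + 5 a$ ($o{\left(a,j \right)} = 5 a + j^{2} = j^{2} + 5 a$)
$A{\left(X \right)} = \frac{25}{3}$ ($A{\left(X \right)} = 6 - \frac{-2 - 5}{0 + 3} = 6 - - \frac{7}{3} = 6 + \frac{7}{3} = \frac{25}{3}$)
$B^{2}{\left(A{\left(o{\left(3,-1 \right)} \right)} \right)} = 2^{2} = 4$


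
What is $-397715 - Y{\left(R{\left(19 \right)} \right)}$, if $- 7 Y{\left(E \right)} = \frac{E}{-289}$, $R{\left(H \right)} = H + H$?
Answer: $- \frac{804577483}{2023} \approx -3.9772 \cdot 10^{5}$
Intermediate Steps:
$R{\left(H \right)} = 2 H$
$Y{\left(E \right)} = \frac{E}{2023}$ ($Y{\left(E \right)} = - \frac{E \frac{1}{-289}}{7} = - \frac{E \left(- \frac{1}{289}\right)}{7} = - \frac{\left(- \frac{1}{289}\right) E}{7} = \frac{E}{2023}$)
$-397715 - Y{\left(R{\left(19 \right)} \right)} = -397715 - \frac{2 \cdot 19}{2023} = -397715 - \frac{1}{2023} \cdot 38 = -397715 - \frac{38}{2023} = - \frac{804577483}{2023}$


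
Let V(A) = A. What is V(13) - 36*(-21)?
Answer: 769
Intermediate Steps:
V(13) - 36*(-21) = 13 - 36*(-21) = 13 - 1*(-756) = 13 + 756 = 769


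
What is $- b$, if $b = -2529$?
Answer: $2529$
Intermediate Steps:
$- b = \left(-1\right) \left(-2529\right) = 2529$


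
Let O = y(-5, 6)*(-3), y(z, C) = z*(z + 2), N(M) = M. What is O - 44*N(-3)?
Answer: 87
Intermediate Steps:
y(z, C) = z*(2 + z)
O = -45 (O = -5*(2 - 5)*(-3) = -5*(-3)*(-3) = 15*(-3) = -45)
O - 44*N(-3) = -45 - 44*(-3) = -45 + 132 = 87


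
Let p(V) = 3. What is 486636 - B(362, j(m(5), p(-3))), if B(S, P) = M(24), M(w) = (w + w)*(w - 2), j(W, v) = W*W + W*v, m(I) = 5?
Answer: 485580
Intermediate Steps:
j(W, v) = W² + W*v
M(w) = 2*w*(-2 + w) (M(w) = (2*w)*(-2 + w) = 2*w*(-2 + w))
B(S, P) = 1056 (B(S, P) = 2*24*(-2 + 24) = 2*24*22 = 1056)
486636 - B(362, j(m(5), p(-3))) = 486636 - 1*1056 = 486636 - 1056 = 485580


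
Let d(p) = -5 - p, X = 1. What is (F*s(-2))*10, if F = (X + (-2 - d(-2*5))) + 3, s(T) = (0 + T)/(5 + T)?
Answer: 20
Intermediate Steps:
s(T) = T/(5 + T)
F = -3 (F = (1 + (-2 - (-5 - (-2)*5))) + 3 = (1 + (-2 - (-5 - 1*(-10)))) + 3 = (1 + (-2 - (-5 + 10))) + 3 = (1 + (-2 - 1*5)) + 3 = (1 + (-2 - 5)) + 3 = (1 - 7) + 3 = -6 + 3 = -3)
(F*s(-2))*10 = -(-6)/(5 - 2)*10 = -(-6)/3*10 = -3*(-⅔)*10 = 2*10 = 20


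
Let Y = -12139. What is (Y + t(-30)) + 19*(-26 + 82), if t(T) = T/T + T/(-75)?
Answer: -55368/5 ≈ -11074.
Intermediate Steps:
t(T) = 1 - T/75 (t(T) = 1 + T*(-1/75) = 1 - T/75)
(Y + t(-30)) + 19*(-26 + 82) = (-12139 + (1 - 1/75*(-30))) + 19*(-26 + 82) = (-12139 + (1 + ⅖)) + 19*56 = (-12139 + 7/5) + 1064 = -60688/5 + 1064 = -55368/5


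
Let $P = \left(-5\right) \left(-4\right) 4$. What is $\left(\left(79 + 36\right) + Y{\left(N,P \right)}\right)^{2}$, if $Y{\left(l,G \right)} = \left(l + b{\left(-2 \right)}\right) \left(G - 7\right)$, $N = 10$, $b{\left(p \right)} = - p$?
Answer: $982081$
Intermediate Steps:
$P = 80$ ($P = 20 \cdot 4 = 80$)
$Y{\left(l,G \right)} = \left(-7 + G\right) \left(2 + l\right)$ ($Y{\left(l,G \right)} = \left(l - -2\right) \left(G - 7\right) = \left(l + 2\right) \left(-7 + G\right) = \left(2 + l\right) \left(-7 + G\right) = \left(-7 + G\right) \left(2 + l\right)$)
$\left(\left(79 + 36\right) + Y{\left(N,P \right)}\right)^{2} = \left(\left(79 + 36\right) + \left(-14 - 70 + 2 \cdot 80 + 80 \cdot 10\right)\right)^{2} = \left(115 + \left(-14 - 70 + 160 + 800\right)\right)^{2} = \left(115 + 876\right)^{2} = 991^{2} = 982081$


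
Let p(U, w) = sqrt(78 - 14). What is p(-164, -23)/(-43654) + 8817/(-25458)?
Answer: -64183497/185223922 ≈ -0.34652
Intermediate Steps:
p(U, w) = 8 (p(U, w) = sqrt(64) = 8)
p(-164, -23)/(-43654) + 8817/(-25458) = 8/(-43654) + 8817/(-25458) = 8*(-1/43654) + 8817*(-1/25458) = -4/21827 - 2939/8486 = -64183497/185223922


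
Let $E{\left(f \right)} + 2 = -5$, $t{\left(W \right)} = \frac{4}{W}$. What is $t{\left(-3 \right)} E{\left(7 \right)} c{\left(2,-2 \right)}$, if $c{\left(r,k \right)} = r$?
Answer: $\frac{56}{3} \approx 18.667$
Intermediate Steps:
$E{\left(f \right)} = -7$ ($E{\left(f \right)} = -2 - 5 = -7$)
$t{\left(-3 \right)} E{\left(7 \right)} c{\left(2,-2 \right)} = \frac{4}{-3} \left(-7\right) 2 = 4 \left(- \frac{1}{3}\right) \left(-7\right) 2 = \left(- \frac{4}{3}\right) \left(-7\right) 2 = \frac{28}{3} \cdot 2 = \frac{56}{3}$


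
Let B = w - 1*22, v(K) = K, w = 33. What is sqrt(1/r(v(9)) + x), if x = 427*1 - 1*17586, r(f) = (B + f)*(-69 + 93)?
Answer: I*sqrt(247089570)/120 ≈ 130.99*I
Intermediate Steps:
B = 11 (B = 33 - 1*22 = 33 - 22 = 11)
r(f) = 264 + 24*f (r(f) = (11 + f)*(-69 + 93) = (11 + f)*24 = 264 + 24*f)
x = -17159 (x = 427 - 17586 = -17159)
sqrt(1/r(v(9)) + x) = sqrt(1/(264 + 24*9) - 17159) = sqrt(1/(264 + 216) - 17159) = sqrt(1/480 - 17159) = sqrt(-8236319/480) = I*sqrt(247089570)/120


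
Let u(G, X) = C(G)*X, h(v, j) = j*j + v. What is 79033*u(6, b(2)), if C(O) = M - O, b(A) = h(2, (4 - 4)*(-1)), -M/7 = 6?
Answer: -7587168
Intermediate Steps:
M = -42 (M = -7*6 = -42)
h(v, j) = v + j**2 (h(v, j) = j**2 + v = v + j**2)
b(A) = 2 (b(A) = 2 + ((4 - 4)*(-1))**2 = 2 + (0*(-1))**2 = 2 + 0**2 = 2 + 0 = 2)
C(O) = -42 - O
u(G, X) = X*(-42 - G) (u(G, X) = (-42 - G)*X = X*(-42 - G))
79033*u(6, b(2)) = 79033*(-1*2*(42 + 6)) = 79033*(-1*2*48) = 79033*(-96) = -7587168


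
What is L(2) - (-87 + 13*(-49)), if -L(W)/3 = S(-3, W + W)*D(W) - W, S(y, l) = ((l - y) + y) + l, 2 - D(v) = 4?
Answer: 778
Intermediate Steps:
D(v) = -2 (D(v) = 2 - 1*4 = 2 - 4 = -2)
S(y, l) = 2*l (S(y, l) = l + l = 2*l)
L(W) = 27*W (L(W) = -3*((2*(W + W))*(-2) - W) = -3*((2*(2*W))*(-2) - W) = -3*((4*W)*(-2) - W) = -3*(-8*W - W) = -(-27)*W = 27*W)
L(2) - (-87 + 13*(-49)) = 27*2 - (-87 + 13*(-49)) = 54 - (-87 - 637) = 54 - 1*(-724) = 54 + 724 = 778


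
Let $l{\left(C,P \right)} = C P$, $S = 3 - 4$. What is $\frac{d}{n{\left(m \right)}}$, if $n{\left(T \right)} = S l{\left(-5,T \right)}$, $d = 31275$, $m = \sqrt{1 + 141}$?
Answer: $\frac{6255 \sqrt{142}}{142} \approx 524.91$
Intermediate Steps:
$S = -1$ ($S = 3 - 4 = -1$)
$m = \sqrt{142} \approx 11.916$
$n{\left(T \right)} = 5 T$ ($n{\left(T \right)} = - \left(-5\right) T = 5 T$)
$\frac{d}{n{\left(m \right)}} = \frac{31275}{5 \sqrt{142}} = 31275 \frac{\sqrt{142}}{710} = \frac{6255 \sqrt{142}}{142}$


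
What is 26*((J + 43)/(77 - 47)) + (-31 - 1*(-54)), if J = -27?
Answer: 553/15 ≈ 36.867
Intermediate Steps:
26*((J + 43)/(77 - 47)) + (-31 - 1*(-54)) = 26*((-27 + 43)/(77 - 47)) + (-31 - 1*(-54)) = 26*(16/30) + (-31 + 54) = 26*(16*(1/30)) + 23 = 26*(8/15) + 23 = 208/15 + 23 = 553/15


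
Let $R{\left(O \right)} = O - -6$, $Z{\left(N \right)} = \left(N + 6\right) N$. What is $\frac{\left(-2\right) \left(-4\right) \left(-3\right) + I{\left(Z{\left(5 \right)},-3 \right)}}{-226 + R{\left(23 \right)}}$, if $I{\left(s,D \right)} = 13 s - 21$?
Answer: $- \frac{670}{197} \approx -3.401$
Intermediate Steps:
$Z{\left(N \right)} = N \left(6 + N\right)$ ($Z{\left(N \right)} = \left(6 + N\right) N = N \left(6 + N\right)$)
$R{\left(O \right)} = 6 + O$ ($R{\left(O \right)} = O + 6 = 6 + O$)
$I{\left(s,D \right)} = -21 + 13 s$
$\frac{\left(-2\right) \left(-4\right) \left(-3\right) + I{\left(Z{\left(5 \right)},-3 \right)}}{-226 + R{\left(23 \right)}} = \frac{\left(-2\right) \left(-4\right) \left(-3\right) - \left(21 - 13 \cdot 5 \left(6 + 5\right)\right)}{-226 + \left(6 + 23\right)} = \frac{8 \left(-3\right) - \left(21 - 13 \cdot 5 \cdot 11\right)}{-226 + 29} = \frac{-24 + \left(-21 + 13 \cdot 55\right)}{-197} = \left(-24 + \left(-21 + 715\right)\right) \left(- \frac{1}{197}\right) = \left(-24 + 694\right) \left(- \frac{1}{197}\right) = 670 \left(- \frac{1}{197}\right) = - \frac{670}{197}$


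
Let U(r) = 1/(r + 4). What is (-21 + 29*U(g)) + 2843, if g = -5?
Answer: 2793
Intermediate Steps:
U(r) = 1/(4 + r)
(-21 + 29*U(g)) + 2843 = (-21 + 29/(4 - 5)) + 2843 = (-21 + 29/(-1)) + 2843 = (-21 + 29*(-1)) + 2843 = (-21 - 29) + 2843 = -50 + 2843 = 2793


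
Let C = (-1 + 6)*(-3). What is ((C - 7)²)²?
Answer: 234256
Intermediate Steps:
C = -15 (C = 5*(-3) = -15)
((C - 7)²)² = ((-15 - 7)²)² = ((-22)²)² = 484² = 234256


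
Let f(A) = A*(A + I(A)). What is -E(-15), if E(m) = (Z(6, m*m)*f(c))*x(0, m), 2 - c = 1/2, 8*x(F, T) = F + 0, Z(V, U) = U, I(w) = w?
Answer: 0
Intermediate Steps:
x(F, T) = F/8 (x(F, T) = (F + 0)/8 = F/8)
c = 3/2 (c = 2 - 1/2 = 2 - 1*½ = 2 - ½ = 3/2 ≈ 1.5000)
f(A) = 2*A² (f(A) = A*(A + A) = A*(2*A) = 2*A²)
E(m) = 0 (E(m) = ((m*m)*(2*(3/2)²))*((⅛)*0) = (m²*(2*(9/4)))*0 = (m²*(9/2))*0 = (9*m²/2)*0 = 0)
-E(-15) = -1*0 = 0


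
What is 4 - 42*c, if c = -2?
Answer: 88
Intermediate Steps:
4 - 42*c = 4 - 42*(-2) = 4 + 84 = 88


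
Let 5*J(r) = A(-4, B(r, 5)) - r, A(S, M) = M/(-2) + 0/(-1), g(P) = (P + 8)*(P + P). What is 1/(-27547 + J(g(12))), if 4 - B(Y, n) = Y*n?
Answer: -5/137017 ≈ -3.6492e-5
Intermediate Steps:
g(P) = 2*P*(8 + P) (g(P) = (8 + P)*(2*P) = 2*P*(8 + P))
B(Y, n) = 4 - Y*n
A(S, M) = -M/2 (A(S, M) = M*(-½) + 0*(-1) = -M/2 + 0 = -M/2)
J(r) = -⅖ + 3*r/10 (J(r) = (-(4 - 1*r*5)/2 - r)/5 = (-(4 - 5*r)/2 - r)/5 = ((-2 + 5*r/2) - r)/5 = (-2 + 3*r/2)/5 = -⅖ + 3*r/10)
1/(-27547 + J(g(12))) = 1/(-27547 + (-⅖ + 3*(2*12*(8 + 12))/10)) = 1/(-27547 + (-⅖ + 3*(2*12*20)/10)) = 1/(-27547 + (-⅖ + (3/10)*480)) = 1/(-27547 + (-⅖ + 144)) = 1/(-27547 + 718/5) = 1/(-137017/5) = -5/137017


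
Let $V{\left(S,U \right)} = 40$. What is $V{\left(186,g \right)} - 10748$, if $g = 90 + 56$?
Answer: $-10708$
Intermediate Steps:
$g = 146$
$V{\left(186,g \right)} - 10748 = 40 - 10748 = -10708$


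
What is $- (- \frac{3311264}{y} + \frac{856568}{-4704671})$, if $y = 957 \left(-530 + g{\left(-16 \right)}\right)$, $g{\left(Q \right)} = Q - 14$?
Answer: $- \frac{85905430634}{14325723195} \approx -5.9966$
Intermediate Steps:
$g{\left(Q \right)} = -14 + Q$
$y = -535920$ ($y = 957 \left(-530 - 30\right) = 957 \left(-560\right) = -535920$)
$- (- \frac{3311264}{y} + \frac{856568}{-4704671}) = - (- \frac{3311264}{-535920} + \frac{856568}{-4704671}) = - (\left(-3311264\right) \left(- \frac{1}{535920}\right) + 856568 \left(- \frac{1}{4704671}\right)) = - (\frac{18814}{3045} - \frac{856568}{4704671}) = \left(-1\right) \frac{85905430634}{14325723195} = - \frac{85905430634}{14325723195}$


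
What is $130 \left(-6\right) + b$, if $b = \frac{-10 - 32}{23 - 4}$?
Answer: $- \frac{14862}{19} \approx -782.21$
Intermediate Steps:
$b = - \frac{42}{19} \approx -2.2105$
$130 \left(-6\right) + b = 130 \left(-6\right) - \frac{42}{19} = -780 - \frac{42}{19} = - \frac{14862}{19}$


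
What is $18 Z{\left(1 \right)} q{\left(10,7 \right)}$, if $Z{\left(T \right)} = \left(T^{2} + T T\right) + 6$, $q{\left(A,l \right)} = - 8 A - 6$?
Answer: $-12384$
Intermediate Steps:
$q{\left(A,l \right)} = -6 - 8 A$
$Z{\left(T \right)} = 6 + 2 T^{2}$ ($Z{\left(T \right)} = \left(T^{2} + T^{2}\right) + 6 = 2 T^{2} + 6 = 6 + 2 T^{2}$)
$18 Z{\left(1 \right)} q{\left(10,7 \right)} = 18 \left(6 + 2 \cdot 1^{2}\right) \left(-6 - 80\right) = 18 \left(6 + 2 \cdot 1\right) \left(-6 - 80\right) = 18 \left(6 + 2\right) \left(-86\right) = 18 \cdot 8 \left(-86\right) = 144 \left(-86\right) = -12384$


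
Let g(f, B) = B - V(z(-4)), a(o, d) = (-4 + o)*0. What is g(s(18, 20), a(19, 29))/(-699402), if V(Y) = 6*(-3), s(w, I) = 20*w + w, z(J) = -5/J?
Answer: -3/116567 ≈ -2.5736e-5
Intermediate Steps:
a(o, d) = 0
s(w, I) = 21*w
V(Y) = -18
g(f, B) = 18 + B (g(f, B) = B - 1*(-18) = B + 18 = 18 + B)
g(s(18, 20), a(19, 29))/(-699402) = (18 + 0)/(-699402) = 18*(-1/699402) = -3/116567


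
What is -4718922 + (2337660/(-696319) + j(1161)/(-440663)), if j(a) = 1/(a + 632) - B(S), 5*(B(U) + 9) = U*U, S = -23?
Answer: -998538655147063741929/211602977291585 ≈ -4.7189e+6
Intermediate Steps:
B(U) = -9 + U**2/5 (B(U) = -9 + (U*U)/5 = -9 + U**2/5)
j(a) = -484/5 + 1/(632 + a) (j(a) = 1/(a + 632) - (-9 + (1/5)*(-23)**2) = 1/(632 + a) - (-9 + (1/5)*529) = 1/(632 + a) - (-9 + 529/5) = 1/(632 + a) - 1*484/5 = 1/(632 + a) - 484/5 = -484/5 + 1/(632 + a))
-4718922 + (2337660/(-696319) + j(1161)/(-440663)) = -4718922 + (2337660/(-696319) + ((-305883 - 484*1161)/(5*(632 + 1161)))/(-440663)) = -4718922 + (2337660*(-1/696319) + ((1/5)*(-305883 - 561924)/1793)*(-1/440663)) = -4718922 + (-179820/53563 + ((1/5)*(1/1793)*(-867807))*(-1/440663)) = -4718922 + (-179820/53563 - 867807/8965*(-1/440663)) = -4718922 + (-179820/53563 + 867807/3950543795) = -4718922 - 710340302870559/211602977291585 = -998538655147063741929/211602977291585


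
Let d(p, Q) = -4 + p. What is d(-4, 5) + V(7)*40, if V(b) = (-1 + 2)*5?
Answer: 192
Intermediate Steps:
V(b) = 5 (V(b) = 1*5 = 5)
d(-4, 5) + V(7)*40 = (-4 - 4) + 5*40 = -8 + 200 = 192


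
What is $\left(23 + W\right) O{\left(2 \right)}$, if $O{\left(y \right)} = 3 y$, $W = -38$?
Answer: $-90$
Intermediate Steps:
$\left(23 + W\right) O{\left(2 \right)} = \left(23 - 38\right) 3 \cdot 2 = \left(-15\right) 6 = -90$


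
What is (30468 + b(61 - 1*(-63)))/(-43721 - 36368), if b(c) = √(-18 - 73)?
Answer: -30468/80089 - I*√91/80089 ≈ -0.38043 - 0.00011911*I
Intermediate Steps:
b(c) = I*√91 (b(c) = √(-91) = I*√91)
(30468 + b(61 - 1*(-63)))/(-43721 - 36368) = (30468 + I*√91)/(-43721 - 36368) = (30468 + I*√91)/(-80089) = (30468 + I*√91)*(-1/80089) = -30468/80089 - I*√91/80089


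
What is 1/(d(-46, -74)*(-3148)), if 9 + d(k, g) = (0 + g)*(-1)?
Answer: -1/204620 ≈ -4.8871e-6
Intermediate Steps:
d(k, g) = -9 - g (d(k, g) = -9 + (0 + g)*(-1) = -9 + g*(-1) = -9 - g)
1/(d(-46, -74)*(-3148)) = 1/(-9 - 1*(-74)*(-3148)) = -1/3148/(-9 + 74) = -1/3148/65 = (1/65)*(-1/3148) = -1/204620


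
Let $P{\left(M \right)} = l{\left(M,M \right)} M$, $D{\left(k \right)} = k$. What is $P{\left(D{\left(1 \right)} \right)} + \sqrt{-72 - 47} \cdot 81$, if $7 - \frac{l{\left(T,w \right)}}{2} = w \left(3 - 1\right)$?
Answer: $10 + 81 i \sqrt{119} \approx 10.0 + 883.61 i$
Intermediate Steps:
$l{\left(T,w \right)} = 14 - 4 w$ ($l{\left(T,w \right)} = 14 - 2 w \left(3 - 1\right) = 14 - 2 w 2 = 14 - 2 \cdot 2 w = 14 - 4 w$)
$P{\left(M \right)} = M \left(14 - 4 M\right)$ ($P{\left(M \right)} = \left(14 - 4 M\right) M = M \left(14 - 4 M\right)$)
$P{\left(D{\left(1 \right)} \right)} + \sqrt{-72 - 47} \cdot 81 = 2 \cdot 1 \left(7 - 2\right) + \sqrt{-72 - 47} \cdot 81 = 2 \cdot 1 \left(7 - 2\right) + \sqrt{-119} \cdot 81 = 2 \cdot 1 \cdot 5 + i \sqrt{119} \cdot 81 = 10 + 81 i \sqrt{119}$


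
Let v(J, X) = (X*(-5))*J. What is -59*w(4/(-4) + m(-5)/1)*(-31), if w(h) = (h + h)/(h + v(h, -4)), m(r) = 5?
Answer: 3658/21 ≈ 174.19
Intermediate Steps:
v(J, X) = -5*J*X (v(J, X) = (-5*X)*J = -5*J*X)
w(h) = 2/21 (w(h) = (h + h)/(h - 5*h*(-4)) = (2*h)/(h + 20*h) = (2*h)/((21*h)) = (2*h)*(1/(21*h)) = 2/21)
-59*w(4/(-4) + m(-5)/1)*(-31) = -59*2/21*(-31) = -118/21*(-31) = 3658/21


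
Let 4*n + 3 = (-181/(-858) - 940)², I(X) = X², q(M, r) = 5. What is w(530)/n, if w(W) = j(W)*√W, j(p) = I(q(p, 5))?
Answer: 73616400*√530/650180374429 ≈ 0.0026066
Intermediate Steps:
j(p) = 25 (j(p) = 5² = 25)
w(W) = 25*√W
n = 650180374429/2944656 (n = -¾ + (-181/(-858) - 940)²/4 = -¾ + (-181*(-1/858) - 940)²/4 = -¾ + (181/858 - 940)²/4 = -¾ + (-806339/858)²/4 = -¾ + (¼)*(650182582921/736164) = -¾ + 650182582921/2944656 = 650180374429/2944656 ≈ 2.2080e+5)
w(530)/n = (25*√530)/(650180374429/2944656) = (25*√530)*(2944656/650180374429) = 73616400*√530/650180374429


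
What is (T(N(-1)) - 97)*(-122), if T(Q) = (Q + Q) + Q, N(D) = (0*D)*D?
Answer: 11834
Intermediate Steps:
N(D) = 0 (N(D) = 0*D = 0)
T(Q) = 3*Q (T(Q) = 2*Q + Q = 3*Q)
(T(N(-1)) - 97)*(-122) = (3*0 - 97)*(-122) = (0 - 97)*(-122) = -97*(-122) = 11834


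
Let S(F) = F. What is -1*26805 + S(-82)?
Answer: -26887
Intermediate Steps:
-1*26805 + S(-82) = -1*26805 - 82 = -26805 - 82 = -26887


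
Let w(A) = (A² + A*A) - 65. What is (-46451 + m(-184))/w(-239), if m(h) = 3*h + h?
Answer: -2247/5437 ≈ -0.41328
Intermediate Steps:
w(A) = -65 + 2*A² (w(A) = (A² + A²) - 65 = 2*A² - 65 = -65 + 2*A²)
m(h) = 4*h
(-46451 + m(-184))/w(-239) = (-46451 + 4*(-184))/(-65 + 2*(-239)²) = (-46451 - 736)/(-65 + 2*57121) = -47187/(-65 + 114242) = -47187/114177 = -47187*1/114177 = -2247/5437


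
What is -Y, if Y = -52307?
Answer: 52307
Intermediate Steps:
-Y = -1*(-52307) = 52307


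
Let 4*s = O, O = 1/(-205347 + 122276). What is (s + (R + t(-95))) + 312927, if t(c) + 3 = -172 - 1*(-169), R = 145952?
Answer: 152476155931/332284 ≈ 4.5887e+5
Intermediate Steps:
O = -1/83071 (O = 1/(-83071) = -1/83071 ≈ -1.2038e-5)
t(c) = -6 (t(c) = -3 + (-172 - 1*(-169)) = -3 + (-172 + 169) = -3 - 3 = -6)
s = -1/332284 (s = (1/4)*(-1/83071) = -1/332284 ≈ -3.0095e-6)
(s + (R + t(-95))) + 312927 = (-1/332284 + (145952 - 6)) + 312927 = (-1/332284 + 145946) + 312927 = 48495520663/332284 + 312927 = 152476155931/332284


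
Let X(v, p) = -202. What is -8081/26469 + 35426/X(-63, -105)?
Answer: -469661578/2673369 ≈ -175.68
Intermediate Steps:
-8081/26469 + 35426/X(-63, -105) = -8081/26469 + 35426/(-202) = -8081*1/26469 + 35426*(-1/202) = -8081/26469 - 17713/101 = -469661578/2673369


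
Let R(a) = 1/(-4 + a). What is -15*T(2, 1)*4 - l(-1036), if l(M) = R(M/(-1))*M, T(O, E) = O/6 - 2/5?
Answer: 1291/258 ≈ 5.0039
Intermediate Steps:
T(O, E) = -2/5 + O/6 (T(O, E) = O*(1/6) - 2*1/5 = O/6 - 2/5 = -2/5 + O/6)
l(M) = M/(-4 - M) (l(M) = M/(-4 + M/(-1)) = M/(-4 + M*(-1)) = M/(-4 - M))
-15*T(2, 1)*4 - l(-1036) = -15*(-2/5 + (1/6)*2)*4 - (-1)*(-1036)/(4 - 1036) = -15*(-2/5 + 1/3)*4 - (-1)*(-1036)/(-1032) = -15*(-1/15)*4 - (-1)*(-1036)*(-1)/1032 = 1*4 - 1*(-259/258) = 4 + 259/258 = 1291/258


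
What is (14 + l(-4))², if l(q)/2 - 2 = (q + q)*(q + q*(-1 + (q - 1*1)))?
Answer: 91204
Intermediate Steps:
l(q) = 4 + 4*q*(q + q*(-2 + q)) (l(q) = 4 + 2*((q + q)*(q + q*(-1 + (q - 1*1)))) = 4 + 2*((2*q)*(q + q*(-1 + (q - 1)))) = 4 + 2*((2*q)*(q + q*(-1 + (-1 + q)))) = 4 + 2*((2*q)*(q + q*(-2 + q))) = 4 + 2*(2*q*(q + q*(-2 + q))) = 4 + 4*q*(q + q*(-2 + q)))
(14 + l(-4))² = (14 + (4 - 4*(-4)² + 4*(-4)³))² = (14 + (4 - 4*16 + 4*(-64)))² = (14 + (4 - 64 - 256))² = (14 - 316)² = (-302)² = 91204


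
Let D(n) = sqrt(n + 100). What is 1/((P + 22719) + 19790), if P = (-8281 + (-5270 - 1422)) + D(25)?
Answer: 27536/758231171 - 5*sqrt(5)/758231171 ≈ 3.6301e-5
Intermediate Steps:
D(n) = sqrt(100 + n)
P = -14973 + 5*sqrt(5) (P = (-8281 + (-5270 - 1422)) + sqrt(100 + 25) = (-8281 - 6692) + sqrt(125) = -14973 + 5*sqrt(5) ≈ -14962.)
1/((P + 22719) + 19790) = 1/(((-14973 + 5*sqrt(5)) + 22719) + 19790) = 1/((7746 + 5*sqrt(5)) + 19790) = 1/(27536 + 5*sqrt(5))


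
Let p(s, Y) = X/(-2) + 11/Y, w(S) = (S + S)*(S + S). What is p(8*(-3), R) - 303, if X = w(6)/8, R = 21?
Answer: -6541/21 ≈ -311.48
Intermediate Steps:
w(S) = 4*S² (w(S) = (2*S)*(2*S) = 4*S²)
X = 18 (X = (4*6²)/8 = (4*36)*(⅛) = 144*(⅛) = 18)
p(s, Y) = -9 + 11/Y (p(s, Y) = 18/(-2) + 11/Y = 18*(-½) + 11/Y = -9 + 11/Y)
p(8*(-3), R) - 303 = (-9 + 11/21) - 303 = -178/21 - 303 = -6541/21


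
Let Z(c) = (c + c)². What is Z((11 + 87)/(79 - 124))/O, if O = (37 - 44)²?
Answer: 784/2025 ≈ 0.38716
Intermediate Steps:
O = 49 (O = (-7)² = 49)
Z(c) = 4*c² (Z(c) = (2*c)² = 4*c²)
Z((11 + 87)/(79 - 124))/O = (4*((11 + 87)/(79 - 124))²)/49 = (4*(98/(-45))²)*(1/49) = (4*(98*(-1/45))²)*(1/49) = (4*(-98/45)²)*(1/49) = (4*(9604/2025))*(1/49) = (38416/2025)*(1/49) = 784/2025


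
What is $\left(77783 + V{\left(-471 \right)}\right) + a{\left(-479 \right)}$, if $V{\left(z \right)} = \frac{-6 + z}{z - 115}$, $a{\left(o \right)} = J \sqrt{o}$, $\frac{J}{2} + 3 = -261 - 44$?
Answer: $\frac{45581315}{586} - 616 i \sqrt{479} \approx 77784.0 - 13482.0 i$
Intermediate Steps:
$J = -616$ ($J = -6 + 2 \left(-261 - 44\right) = -6 + 2 \left(-305\right) = -6 - 610 = -616$)
$a{\left(o \right)} = - 616 \sqrt{o}$
$V{\left(z \right)} = \frac{-6 + z}{-115 + z}$
$\left(77783 + V{\left(-471 \right)}\right) + a{\left(-479 \right)} = \left(77783 + \frac{-6 - 471}{-115 - 471}\right) - 616 \sqrt{-479} = \left(77783 + \frac{1}{-586} \left(-477\right)\right) - 616 i \sqrt{479} = \left(77783 - - \frac{477}{586}\right) - 616 i \sqrt{479} = \left(77783 + \frac{477}{586}\right) - 616 i \sqrt{479} = \frac{45581315}{586} - 616 i \sqrt{479}$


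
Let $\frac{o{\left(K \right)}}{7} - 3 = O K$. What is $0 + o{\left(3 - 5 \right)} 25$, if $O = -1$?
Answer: $875$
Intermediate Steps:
$o{\left(K \right)} = 21 - 7 K$ ($o{\left(K \right)} = 21 + 7 \left(- K\right) = 21 - 7 K$)
$0 + o{\left(3 - 5 \right)} 25 = 0 + \left(21 - 7 \left(3 - 5\right)\right) 25 = 0 + \left(21 - -14\right) 25 = 0 + \left(21 + 14\right) 25 = 0 + 35 \cdot 25 = 0 + 875 = 875$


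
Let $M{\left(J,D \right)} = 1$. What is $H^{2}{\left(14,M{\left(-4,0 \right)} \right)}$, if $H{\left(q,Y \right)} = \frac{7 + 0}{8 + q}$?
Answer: $\frac{49}{484} \approx 0.10124$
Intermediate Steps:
$H{\left(q,Y \right)} = \frac{7}{8 + q}$
$H^{2}{\left(14,M{\left(-4,0 \right)} \right)} = \left(\frac{7}{8 + 14}\right)^{2} = \left(\frac{7}{22}\right)^{2} = \frac{49}{484}$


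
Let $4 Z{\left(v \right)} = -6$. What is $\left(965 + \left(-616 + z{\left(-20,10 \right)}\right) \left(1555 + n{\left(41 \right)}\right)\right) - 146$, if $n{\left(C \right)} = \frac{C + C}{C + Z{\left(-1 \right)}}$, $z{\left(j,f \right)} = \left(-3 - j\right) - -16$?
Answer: $- \frac{71649546}{79} \approx -9.0696 \cdot 10^{5}$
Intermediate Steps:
$Z{\left(v \right)} = - \frac{3}{2}$ ($Z{\left(v \right)} = \frac{1}{4} \left(-6\right) = - \frac{3}{2}$)
$z{\left(j,f \right)} = 13 - j$ ($z{\left(j,f \right)} = \left(-3 - j\right) + 16 = 13 - j$)
$n{\left(C \right)} = \frac{2 C}{- \frac{3}{2} + C}$ ($n{\left(C \right)} = \frac{C + C}{C - \frac{3}{2}} = \frac{2 C}{- \frac{3}{2} + C}$)
$\left(965 + \left(-616 + z{\left(-20,10 \right)}\right) \left(1555 + n{\left(41 \right)}\right)\right) - 146 = \left(965 + \left(-616 + \left(13 - -20\right)\right) \left(1555 + 4 \cdot 41 \frac{1}{-3 + 2 \cdot 41}\right)\right) - 146 = \left(965 + \left(-616 + \left(13 + 20\right)\right) \left(1555 + 4 \cdot 41 \frac{1}{-3 + 82}\right)\right) - 146 = \left(965 + \left(-616 + 33\right) \left(1555 + 4 \cdot 41 \cdot \frac{1}{79}\right)\right) - 146 = \left(965 - 583 \left(1555 + 4 \cdot 41 \cdot \frac{1}{79}\right)\right) - 146 = \left(965 - 583 \left(1555 + \frac{164}{79}\right)\right) - 146 = \left(965 - \frac{71714247}{79}\right) - 146 = - \frac{71638012}{79} - 146 = - \frac{71649546}{79}$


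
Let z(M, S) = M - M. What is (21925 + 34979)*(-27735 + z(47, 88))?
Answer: -1578232440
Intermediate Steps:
z(M, S) = 0
(21925 + 34979)*(-27735 + z(47, 88)) = (21925 + 34979)*(-27735 + 0) = 56904*(-27735) = -1578232440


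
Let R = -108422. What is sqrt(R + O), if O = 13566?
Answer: 2*I*sqrt(23714) ≈ 307.99*I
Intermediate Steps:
sqrt(R + O) = sqrt(-108422 + 13566) = sqrt(-94856) = 2*I*sqrt(23714)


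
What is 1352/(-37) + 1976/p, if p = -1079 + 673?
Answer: -311012/7511 ≈ -41.408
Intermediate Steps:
p = -406
1352/(-37) + 1976/p = 1352/(-37) + 1976/(-406) = 1352*(-1/37) + 1976*(-1/406) = -1352/37 - 988/203 = -311012/7511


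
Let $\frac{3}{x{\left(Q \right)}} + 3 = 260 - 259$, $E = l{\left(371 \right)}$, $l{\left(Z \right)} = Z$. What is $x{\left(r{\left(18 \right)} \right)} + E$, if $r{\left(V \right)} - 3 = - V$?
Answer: $\frac{739}{2} \approx 369.5$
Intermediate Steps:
$r{\left(V \right)} = 3 - V$
$E = 371$
$x{\left(Q \right)} = - \frac{3}{2}$ ($x{\left(Q \right)} = \frac{3}{-3 + \left(260 - 259\right)} = \frac{3}{-3 + 1} = \frac{3}{-2} = 3 \left(- \frac{1}{2}\right) = - \frac{3}{2}$)
$x{\left(r{\left(18 \right)} \right)} + E = - \frac{3}{2} + 371 = \frac{739}{2}$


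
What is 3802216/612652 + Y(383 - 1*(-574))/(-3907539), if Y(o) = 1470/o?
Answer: 1184870182637444/190918436278383 ≈ 6.2062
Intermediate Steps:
3802216/612652 + Y(383 - 1*(-574))/(-3907539) = 3802216/612652 + (1470/(383 - 1*(-574)))/(-3907539) = 3802216*(1/612652) + (1470/(383 + 574))*(-1/3907539) = 950554/153163 + (1470/957)*(-1/3907539) = 950554/153163 + (1470*(1/957))*(-1/3907539) = 950554/153163 + (490/319)*(-1/3907539) = 950554/153163 - 490/1246504941 = 1184870182637444/190918436278383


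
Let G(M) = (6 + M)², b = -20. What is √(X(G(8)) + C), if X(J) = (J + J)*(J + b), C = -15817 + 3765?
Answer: 2*√14235 ≈ 238.62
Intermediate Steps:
C = -12052
X(J) = 2*J*(-20 + J) (X(J) = (J + J)*(J - 20) = (2*J)*(-20 + J) = 2*J*(-20 + J))
√(X(G(8)) + C) = √(2*(6 + 8)²*(-20 + (6 + 8)²) - 12052) = √(2*14²*(-20 + 14²) - 12052) = √(2*196*(-20 + 196) - 12052) = √(2*196*176 - 12052) = √(68992 - 12052) = √56940 = 2*√14235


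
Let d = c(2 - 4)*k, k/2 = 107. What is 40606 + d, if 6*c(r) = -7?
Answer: 121069/3 ≈ 40356.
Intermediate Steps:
c(r) = -7/6 (c(r) = (⅙)*(-7) = -7/6)
k = 214 (k = 2*107 = 214)
d = -749/3 (d = -7/6*214 = -749/3 ≈ -249.67)
40606 + d = 40606 - 749/3 = 121069/3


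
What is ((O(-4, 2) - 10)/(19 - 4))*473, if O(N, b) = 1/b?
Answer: -8987/30 ≈ -299.57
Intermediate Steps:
((O(-4, 2) - 10)/(19 - 4))*473 = ((1/2 - 10)/(19 - 4))*473 = ((½ - 10)/15)*473 = -19/2*1/15*473 = -19/30*473 = -8987/30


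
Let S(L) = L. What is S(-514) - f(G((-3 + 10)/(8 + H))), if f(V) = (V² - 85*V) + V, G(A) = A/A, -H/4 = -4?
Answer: -431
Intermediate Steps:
H = 16 (H = -4*(-4) = 16)
G(A) = 1
f(V) = V² - 84*V
S(-514) - f(G((-3 + 10)/(8 + H))) = -514 - (-84 + 1) = -514 - (-83) = -514 - 1*(-83) = -514 + 83 = -431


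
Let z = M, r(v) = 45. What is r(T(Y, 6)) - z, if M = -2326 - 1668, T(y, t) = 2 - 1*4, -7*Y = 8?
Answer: 4039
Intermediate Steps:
Y = -8/7 (Y = -1/7*8 = -8/7 ≈ -1.1429)
T(y, t) = -2 (T(y, t) = 2 - 4 = -2)
M = -3994
z = -3994
r(T(Y, 6)) - z = 45 - 1*(-3994) = 45 + 3994 = 4039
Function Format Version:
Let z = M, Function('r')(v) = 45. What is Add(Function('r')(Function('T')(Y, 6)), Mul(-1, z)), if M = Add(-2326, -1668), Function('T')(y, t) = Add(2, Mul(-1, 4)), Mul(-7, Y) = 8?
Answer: 4039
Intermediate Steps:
Y = Rational(-8, 7) (Y = Mul(Rational(-1, 7), 8) = Rational(-8, 7) ≈ -1.1429)
Function('T')(y, t) = -2 (Function('T')(y, t) = Add(2, -4) = -2)
M = -3994
z = -3994
Add(Function('r')(Function('T')(Y, 6)), Mul(-1, z)) = Add(45, Mul(-1, -3994)) = Add(45, 3994) = 4039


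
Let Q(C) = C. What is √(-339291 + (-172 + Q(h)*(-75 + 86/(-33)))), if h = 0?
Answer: I*√339463 ≈ 582.63*I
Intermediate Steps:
√(-339291 + (-172 + Q(h)*(-75 + 86/(-33)))) = √(-339291 + (-172 + 0*(-75 + 86/(-33)))) = √(-339291 + (-172 + 0*(-75 + 86*(-1/33)))) = √(-339291 + (-172 + 0*(-75 - 86/33))) = √(-339291 + (-172 + 0*(-2561/33))) = √(-339291 + (-172 + 0)) = √(-339291 - 172) = √(-339463) = I*√339463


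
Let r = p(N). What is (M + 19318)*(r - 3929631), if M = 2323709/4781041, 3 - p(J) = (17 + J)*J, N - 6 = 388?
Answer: -377906787809222814/4781041 ≈ -7.9043e+10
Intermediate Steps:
N = 394 (N = 6 + 388 = 394)
p(J) = 3 - J*(17 + J) (p(J) = 3 - (17 + J)*J = 3 - J*(17 + J))
r = -161931 (r = 3 - 1*394**2 - 17*394 = 3 - 1*155236 - 6698 = 3 - 155236 - 6698 = -161931)
M = 2323709/4781041 (M = 2323709*(1/4781041) = 2323709/4781041 ≈ 0.48603)
(M + 19318)*(r - 3929631) = (2323709/4781041 + 19318)*(-161931 - 3929631) = (92362473747/4781041)*(-4091562) = -377906787809222814/4781041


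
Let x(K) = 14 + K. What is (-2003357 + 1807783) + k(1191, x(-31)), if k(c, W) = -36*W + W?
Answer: -194979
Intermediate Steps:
k(c, W) = -35*W
(-2003357 + 1807783) + k(1191, x(-31)) = (-2003357 + 1807783) - 35*(14 - 31) = -195574 - 35*(-17) = -195574 + 595 = -194979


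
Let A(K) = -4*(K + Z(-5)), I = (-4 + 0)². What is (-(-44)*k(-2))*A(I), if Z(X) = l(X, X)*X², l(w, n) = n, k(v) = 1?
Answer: 19184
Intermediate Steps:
I = 16 (I = (-4)² = 16)
Z(X) = X³ (Z(X) = X*X² = X³)
A(K) = 500 - 4*K (A(K) = -4*(K + (-5)³) = -4*(K - 125) = -4*(-125 + K) = 500 - 4*K)
(-(-44)*k(-2))*A(I) = (-(-44))*(500 - 4*16) = (-44*(-1))*(500 - 64) = 44*436 = 19184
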